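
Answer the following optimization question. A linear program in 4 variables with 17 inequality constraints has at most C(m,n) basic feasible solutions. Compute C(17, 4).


Each vertex corresponds to some choice of n active constraints out of m, so the number of vertices is at most C(m, n) = m! / (n!(m-n)!).
m = 17, n = 4
Numerator: 17 * 16 * 15 * 14
Denominator: 4! = 24
C(17, 4) = 2380


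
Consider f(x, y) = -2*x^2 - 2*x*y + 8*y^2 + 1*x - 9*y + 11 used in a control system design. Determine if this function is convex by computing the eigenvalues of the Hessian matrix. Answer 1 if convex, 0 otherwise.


The Hessian of f(x,y) = -2*x^2 - 2*x*y + 8*y^2 + 1*x - 9*y + 11 is:
H = [[-4, -2], [-2, 16]]
Trace = -4 + 16 = 12
Determinant = -4*16 - (-2)^2 = -68
Discriminant = (12)^2 - 4*-68 = 416.0
Eigenvalues: lambda_1 = -4.198, lambda_2 = 16.198
The function is not convex.

0


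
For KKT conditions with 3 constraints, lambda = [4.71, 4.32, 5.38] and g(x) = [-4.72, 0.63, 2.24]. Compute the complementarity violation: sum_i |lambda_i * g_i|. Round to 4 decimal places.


KKT complementary slackness check:
lambda_1 * g_1 = 4.71 * -4.72 = -22.2312
lambda_2 * g_2 = 4.32 * 0.63 = 2.7216
lambda_3 * g_3 = 5.38 * 2.24 = 12.0512
Total violation = 22.2312 + 2.7216 + 12.0512 = 37.004


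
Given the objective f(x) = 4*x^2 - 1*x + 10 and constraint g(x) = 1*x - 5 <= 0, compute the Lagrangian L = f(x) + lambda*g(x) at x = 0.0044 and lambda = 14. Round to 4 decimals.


Step 1: Evaluate f(x).
f(0.0044) = 4*0.0044^2 - 1*0.0044 + 10 = 9.9957
Step 2: Evaluate g(x).
g(0.0044) = 1*0.0044 - 5 = -4.9956
Step 3: Compute Lagrangian.
L = 9.9957 + 14*-4.9956 = -59.9427


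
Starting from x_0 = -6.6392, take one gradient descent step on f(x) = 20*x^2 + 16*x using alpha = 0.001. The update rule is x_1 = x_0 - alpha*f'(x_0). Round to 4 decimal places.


We compute the gradient at x_0 and apply the update.
f'(x) = 40*x + 16
f'(-6.6392) = 40*-6.6392 + 16 = -249.568
x_1 = -6.6392 - 0.001*-249.568 = -6.3896


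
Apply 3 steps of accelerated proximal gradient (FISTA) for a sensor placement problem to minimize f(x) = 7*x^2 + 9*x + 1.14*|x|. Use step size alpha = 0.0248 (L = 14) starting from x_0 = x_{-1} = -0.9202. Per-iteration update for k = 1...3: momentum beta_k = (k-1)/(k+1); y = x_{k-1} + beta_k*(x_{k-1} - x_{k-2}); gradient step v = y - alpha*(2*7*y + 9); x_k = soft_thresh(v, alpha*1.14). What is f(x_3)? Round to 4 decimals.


FISTA on f(x) = 7*x^2 + 9*x + 1.14*|x|
L = 14, alpha = 0.0248
Iteration 1: beta = 0.0, y = -0.9202 + 0.0*(-0.9202 + 0.9202) = -0.9202
  grad(y) = -3.8828, v = y - alpha*grad = -0.8239
  prox(v) = soft_thresh(-0.8239, 0.0283) = -0.7956
Iteration 2: beta = 0.3333, y = -0.7956 + 0.3333*(-0.7956 + 0.9202) = -0.7541
  grad(y) = -1.5576, v = y - alpha*grad = -0.7155
  prox(v) = soft_thresh(-0.7155, 0.0283) = -0.6872
Iteration 3: beta = 0.5, y = -0.6872 + 0.5*(-0.6872 + 0.7956) = -0.633
  grad(y) = 0.138, v = y - alpha*grad = -0.6364
  prox(v) = soft_thresh(-0.6364, 0.0283) = -0.6082
f(x_3) = 7*(-0.6082)^2 + 9*(-0.6082) + 1.14*|-0.6082| = -2.1911


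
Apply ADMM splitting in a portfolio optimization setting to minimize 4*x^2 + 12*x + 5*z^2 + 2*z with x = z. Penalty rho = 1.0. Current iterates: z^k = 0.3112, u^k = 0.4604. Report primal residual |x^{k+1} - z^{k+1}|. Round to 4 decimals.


ADMM iteration with rho = 1.0, z^k = 0.3112, u^k = 0.4604
Step 1: x-update.
Minimize 4*x^2 + 12*x + (1.0/2)*(x - 0.3112 + 0.4604)^2
FOC: (2*4 + 1.0)*x = -12 + 1.0*(0.3112 - 0.4604)
x^{k+1} = -1.3499
Step 2: z-update.
Minimize 5*z^2 + 2*z + (1.0/2)*(-1.3499 - z + 0.4604)^2
FOC: (2*5 + 1.0)*z = -2 + 1.0*(-1.3499 + 0.4604)
z^{k+1} = -0.2627
Step 3: u-update.
u^{k+1} = 0.4604 - 1.3499 + 0.2627 = -0.6268
Step 4: Primal residual = |-1.3499 + 0.2627| = 1.0872


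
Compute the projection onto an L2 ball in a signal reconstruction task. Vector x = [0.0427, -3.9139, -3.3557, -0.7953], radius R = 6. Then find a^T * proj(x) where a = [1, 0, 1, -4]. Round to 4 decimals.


Step 1: Compute ||x|| (intermediates to 6 decimals).
||x|| = sqrt(0.0427^2 + (-3.9139)^2 + (-3.3557)^2 + (-0.7953)^2) = 5.216671
Step 2: Project.
Since ||x|| <= R, proj = x (no scaling needed).
proj(x) = [0.0427, -3.9139, -3.3557, -0.7953]
Step 3: Dot product.
a^T * proj(x) = 1*0.0427 + 0*(-3.9139) + 1*(-3.3557) - 4*(-0.7953) = -0.1318


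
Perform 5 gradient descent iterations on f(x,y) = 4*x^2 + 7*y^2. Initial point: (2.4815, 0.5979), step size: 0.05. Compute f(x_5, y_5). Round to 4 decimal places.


Gradient descent on f(x,y) = 4*x^2 + 7*y^2.
Starting point: (2.4815, 0.5979), alpha = 0.05
Step 1: grad_x = 2*4*2.4815 = 19.852, grad_y = 2*7*0.5979 = 8.3706
  x_1 = 2.4815 - 0.05*19.852 = 1.4889
  y_1 = 0.5979 - 0.05*8.3706 = 0.1794
Step 2: grad_x = 2*4*1.4889 = 11.9112, grad_y = 2*7*0.1794 = 2.5112
  x_2 = 1.4889 - 0.05*11.9112 = 0.8933
  y_2 = 0.1794 - 0.05*2.5112 = 0.0538
Step 3: grad_x = 2*4*0.8933 = 7.1467, grad_y = 2*7*0.0538 = 0.7534
  x_3 = 0.8933 - 0.05*7.1467 = 0.536
  y_3 = 0.0538 - 0.05*0.7534 = 0.0161
Step 4: grad_x = 2*4*0.536 = 4.288, grad_y = 2*7*0.0161 = 0.226
  x_4 = 0.536 - 0.05*4.288 = 0.3216
  y_4 = 0.0161 - 0.05*0.226 = 0.0048
Step 5: grad_x = 2*4*0.3216 = 2.5728, grad_y = 2*7*0.0048 = 0.0678
  x_5 = 0.3216 - 0.05*2.5728 = 0.193
  y_5 = 0.0048 - 0.05*0.0678 = 0.0015
f(0.193, 0.0015) = 4*0.193^2 + 7*0.0015^2 = 0.149


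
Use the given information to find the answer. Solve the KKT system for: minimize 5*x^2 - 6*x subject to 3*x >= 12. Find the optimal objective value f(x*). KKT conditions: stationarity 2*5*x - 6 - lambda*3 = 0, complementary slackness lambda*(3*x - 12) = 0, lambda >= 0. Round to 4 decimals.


Step 1: Try lambda = 0 (constraint inactive).
x_unc = 6/(2*5) = 0.6
Check: 3*0.6 = 1.8 < 12 -- violated!
Step 2: Constraint must be active: 3*x = 12
x* = 12/3 = 4.0
lambda = (2*5*4.0 - 6)/3 = 11.3333
Step 3: Compute optimal value.
f(x*) = 5*4.0^2 - 6*4.0 = 56.0


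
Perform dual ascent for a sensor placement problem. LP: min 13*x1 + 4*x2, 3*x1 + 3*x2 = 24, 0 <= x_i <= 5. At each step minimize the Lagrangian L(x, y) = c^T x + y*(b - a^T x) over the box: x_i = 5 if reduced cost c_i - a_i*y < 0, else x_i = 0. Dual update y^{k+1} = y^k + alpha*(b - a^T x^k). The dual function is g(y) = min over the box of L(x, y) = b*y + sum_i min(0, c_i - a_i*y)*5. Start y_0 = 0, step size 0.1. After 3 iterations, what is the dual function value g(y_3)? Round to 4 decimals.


Dual ascent for LP: min 13*x1 + 4*x2, 3*x1 + 3*x2 = 24, 0 <= x_i <= 5
Step 1: y^k = 0.0, reduced costs: (13.0, 4.0)
  x^k = (0.0, 0.0), subgradient = b - a^T x = 24.0
  y^{k+1} = 0.0 + 0.1*24.0 = 2.4
Step 2: y^k = 2.4, reduced costs: (5.8, -3.2)
  x^k = (0.0, 5.0), subgradient = b - a^T x = 9.0
  y^{k+1} = 2.4 + 0.1*9.0 = 3.3
Step 3: y^k = 3.3, reduced costs: (3.1, -5.9)
  x^k = (0.0, 5.0), subgradient = b - a^T x = 9.0
  y^{k+1} = 3.3 + 0.1*9.0 = 4.2
Dual objective at y_3 = 4.2: reduced costs (0.4, -8.6), box minimizer x = (0.0, 5.0)
g(y_3) = b*y + (c1 - a1*y)*x1 + (c2 - a2*y)*x2 = 24*4.2 + 0.4*0.0 + (-8.6)*5.0 = 100.8 + 0.0 - 43.0 = 57.8


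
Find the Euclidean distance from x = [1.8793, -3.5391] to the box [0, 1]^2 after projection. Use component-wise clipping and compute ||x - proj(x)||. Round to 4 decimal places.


Project each component onto [0, 1].
clip(1.8793) = 1.0, clip(-3.5391) = 0.0
Projection = [1.0, 0.0]
Squared diffs: [0.7732, 12.5252]
Distance = sqrt(13.2984) = 3.6467


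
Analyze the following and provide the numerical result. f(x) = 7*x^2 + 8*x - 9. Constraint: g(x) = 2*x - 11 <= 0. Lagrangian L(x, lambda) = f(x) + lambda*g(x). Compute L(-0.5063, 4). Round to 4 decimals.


Step 1: Evaluate f(x).
f(-0.5063) = 7*(-0.5063)^2 + 8*(-0.5063) - 9 = -11.256
Step 2: Evaluate g(x).
g(-0.5063) = 2*-0.5063 - 11 = -12.0126
Step 3: Compute Lagrangian.
L = -11.256 + 4*-12.0126 = -59.3064


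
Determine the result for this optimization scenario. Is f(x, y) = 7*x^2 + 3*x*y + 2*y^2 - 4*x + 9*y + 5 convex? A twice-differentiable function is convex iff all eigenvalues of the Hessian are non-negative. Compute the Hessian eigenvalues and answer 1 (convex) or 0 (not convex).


The Hessian of f(x,y) = 7*x^2 + 3*x*y + 2*y^2 - 4*x + 9*y + 5 is:
H = [[14, 3], [3, 4]]
Trace = 14 + 4 = 18
Determinant = 14*4 - (3)^2 = 47
Discriminant = (18)^2 - 4*47 = 136.0
Eigenvalues: lambda_1 = 3.169, lambda_2 = 14.831
The function is convex.

1


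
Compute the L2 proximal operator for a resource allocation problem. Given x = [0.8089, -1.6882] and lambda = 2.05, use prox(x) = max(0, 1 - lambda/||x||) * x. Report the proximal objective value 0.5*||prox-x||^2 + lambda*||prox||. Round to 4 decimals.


Step 1: Compute ||x||.
||x|| = 1.872
Step 2: Compute scaling factor.
scale = max(0, 1 - 2.05/1.872) = 0.0
Step 3: prox(x) = [0.0, -0.0]
||prox(x)|| = 0.0
Step 4: Proximal objective.
0.5*||prox-x||^2 = 1.7522
lambda*||prox|| = 0.0
Total = 1.7522


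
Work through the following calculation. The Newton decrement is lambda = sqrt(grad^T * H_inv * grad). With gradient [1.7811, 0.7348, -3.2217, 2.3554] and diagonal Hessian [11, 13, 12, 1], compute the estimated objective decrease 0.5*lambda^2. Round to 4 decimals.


Step 1: H is diagonal, so H^(-1) * g = [0.1619, 0.0565, -0.2685, 2.3554].
Step 2: g^T H^(-1) g = sum_i g_i^2 / H_ii
  = (1.7811)^2/11 + (0.7348)^2/13 + (-3.2217)^2/12 + (2.3554)^2/1
  = 0.2884 + 0.0415 + 0.8649 + 5.5479 = 6.7428
Step 3: Objective decrease = 0.5 * g^T H^(-1) g = 3.3714


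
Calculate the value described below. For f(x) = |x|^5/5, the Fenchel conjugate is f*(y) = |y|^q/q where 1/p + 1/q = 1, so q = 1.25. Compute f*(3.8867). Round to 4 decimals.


The conjugate exponent q satisfies 1/p + 1/q = 1.
p = 5, so q = 5/(5 - 1) = 1.25
|y|^q = 3.8867^1.25 = 5.4573
f*(3.8867) = 5.4573 / 1.25 = 4.3658


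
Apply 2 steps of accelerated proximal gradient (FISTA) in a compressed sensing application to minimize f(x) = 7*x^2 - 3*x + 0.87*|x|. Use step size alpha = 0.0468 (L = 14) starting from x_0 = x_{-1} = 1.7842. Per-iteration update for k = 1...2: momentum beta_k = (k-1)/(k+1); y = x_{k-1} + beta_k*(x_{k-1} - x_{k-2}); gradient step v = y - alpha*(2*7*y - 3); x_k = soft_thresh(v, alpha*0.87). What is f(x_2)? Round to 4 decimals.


FISTA on f(x) = 7*x^2 - 3*x + 0.87*|x|
L = 14, alpha = 0.0468
Iteration 1: beta = 0.0, y = 1.7842 + 0.0*(1.7842 - 1.7842) = 1.7842
  grad(y) = 21.9788, v = y - alpha*grad = 0.7556
  prox(v) = soft_thresh(0.7556, 0.0407) = 0.7149
Iteration 2: beta = 0.3333, y = 0.7149 + 0.3333*(0.7149 - 1.7842) = 0.3584
  grad(y) = 2.0181, v = y - alpha*grad = 0.264
  prox(v) = soft_thresh(0.264, 0.0407) = 0.2233
f(x_2) = 7*0.2233^2 - 3*0.2233 + 0.87*|0.2233| = -0.1266


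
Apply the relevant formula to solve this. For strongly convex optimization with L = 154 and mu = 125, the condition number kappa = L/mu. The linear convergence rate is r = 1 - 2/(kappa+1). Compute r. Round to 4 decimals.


Step 1: Compute the condition number.
kappa = L/mu = 154/125 = 1.232
Step 2: Compute the convergence rate.
r = 1 - 2/(kappa + 1) = 1 - 2*mu/(L + mu) = (L - mu)/(L + mu) = 29/279 = 0.1039


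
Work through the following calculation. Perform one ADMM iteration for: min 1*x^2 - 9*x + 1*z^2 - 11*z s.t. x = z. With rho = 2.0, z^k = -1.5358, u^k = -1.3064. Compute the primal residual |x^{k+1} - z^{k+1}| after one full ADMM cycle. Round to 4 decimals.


ADMM iteration with rho = 2.0, z^k = -1.5358, u^k = -1.3064
Step 1: x-update.
Minimize 1*x^2 - 9*x + (2.0/2)*(x + 1.5358 - 1.3064)^2
FOC: (2*1 + 2.0)*x = 9 + 2.0*(-1.5358 + 1.3064)
x^{k+1} = 2.1353
Step 2: z-update.
Minimize 1*z^2 - 11*z + (2.0/2)*(2.1353 - z - 1.3064)^2
FOC: (2*1 + 2.0)*z = 11 + 2.0*(2.1353 - 1.3064)
z^{k+1} = 3.1645
Step 3: u-update.
u^{k+1} = -1.3064 + 2.1353 - 3.1645 = -2.3356
Step 4: Primal residual = |2.1353 - 3.1645| = 1.0292


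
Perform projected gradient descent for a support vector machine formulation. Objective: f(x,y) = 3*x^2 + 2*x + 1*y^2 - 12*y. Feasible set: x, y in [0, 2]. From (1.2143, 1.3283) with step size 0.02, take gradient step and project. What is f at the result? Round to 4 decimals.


Step 1: Compute gradient at (1.2143, 1.3283).
grad_x = 2*3*1.2143 + 2 = 9.2858
grad_y = 2*1*1.3283 - 12 = -9.3434
Step 2: Gradient step.
x_raw = 1.2143 - 0.02*9.2858 = 1.0286
y_raw = 1.3283 - 0.02*-9.3434 = 1.5152
Step 3: Project onto [0, 2].
x_proj = clip(1.0286) = 1.0286
y_proj = clip(1.5152) = 1.5152
Step 4: Evaluate f.
f(1.0286, 1.5152) = -10.6552


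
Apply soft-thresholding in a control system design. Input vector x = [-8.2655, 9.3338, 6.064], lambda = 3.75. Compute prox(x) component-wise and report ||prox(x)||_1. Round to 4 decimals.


Soft-thresholding with lambda = 3.75:
prox(-8.2655) = sign(-8.2655)*max(|-8.2655| - 3.75, 0) = -4.5155
prox(9.3338) = sign(9.3338)*max(|9.3338| - 3.75, 0) = 5.5838
prox(6.064) = sign(6.064)*max(|6.064| - 3.75, 0) = 2.314
prox(x) = [-4.5155, 5.5838, 2.314]
||prox(x)||_1 = 4.5155 + 5.5838 + 2.314 = 12.4133


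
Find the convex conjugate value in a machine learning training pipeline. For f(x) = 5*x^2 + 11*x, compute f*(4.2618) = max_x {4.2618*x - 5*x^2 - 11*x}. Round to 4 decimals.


f*(y) = sup_x {y*x - a*x^2 - b*x} = sup_x {(y-b)*x - a*x^2}
FOC: (y - b) - 2a*x = 0 => x* = (y - b)/(2a)
x* = (4.2618 - 11)/(2*5) = -0.6738
f*(4.2618) = (y-b)^2/(4a) = (4.2618 - 11)^2/(4*5)
= 45.4033/20 = 2.2702


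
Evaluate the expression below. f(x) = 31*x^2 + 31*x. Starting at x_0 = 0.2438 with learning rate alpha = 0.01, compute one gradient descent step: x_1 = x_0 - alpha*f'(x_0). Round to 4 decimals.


We compute the gradient at x_0 and apply the update.
f'(x) = 62*x + 31
f'(0.2438) = 62*0.2438 + 31 = 46.1156
x_1 = 0.2438 - 0.01*46.1156 = -0.2174


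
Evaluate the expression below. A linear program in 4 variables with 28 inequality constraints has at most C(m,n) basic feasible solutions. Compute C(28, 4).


Each vertex corresponds to some choice of n active constraints out of m, so the number of vertices is at most C(m, n) = m! / (n!(m-n)!).
m = 28, n = 4
Numerator: 28 * 27 * 26 * 25
Denominator: 4! = 24
C(28, 4) = 20475


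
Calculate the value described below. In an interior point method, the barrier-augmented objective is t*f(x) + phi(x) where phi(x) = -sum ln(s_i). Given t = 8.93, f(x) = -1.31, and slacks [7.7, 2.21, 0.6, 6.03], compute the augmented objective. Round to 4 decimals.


Step 1: Compute log-barrier.
ln values: [2.0412, 0.793, -0.5108, 1.7967]
phi = -(2.0412 + 0.793 - 0.5108 + 1.7967) = -4.1201
Step 2: Compute augmented objective.
t*f(x) = 8.93*-1.31 = -11.6983
Total = -11.6983 - 4.1201 = -15.8184


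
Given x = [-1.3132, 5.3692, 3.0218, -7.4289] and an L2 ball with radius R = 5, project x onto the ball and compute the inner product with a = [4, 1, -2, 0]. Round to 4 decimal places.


Step 1: Compute ||x|| (intermediates to 6 decimals).
||x|| = sqrt((-1.3132)^2 + 5.3692^2 + 3.0218^2 + (-7.4289)^2) = 9.740258
Step 2: Project.
Since ||x|| > R, scale = R/||x|| = 5/9.740258 = 0.513333, proj(x) = scale * x
proj(x) = [-0.674109, 2.756188, 1.55119, -3.8135]
Step 3: Dot product.
a^T * proj(x) = 4*(-0.674109) + 1*2.756188 - 2*1.55119 + 0*(-3.8135) = -3.0426


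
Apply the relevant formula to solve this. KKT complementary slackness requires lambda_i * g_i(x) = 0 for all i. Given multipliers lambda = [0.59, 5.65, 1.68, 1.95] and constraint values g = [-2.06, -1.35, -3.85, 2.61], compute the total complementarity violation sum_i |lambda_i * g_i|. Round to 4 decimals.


KKT complementary slackness check:
lambda_1 * g_1 = 0.59 * -2.06 = -1.2154
lambda_2 * g_2 = 5.65 * -1.35 = -7.6275
lambda_3 * g_3 = 1.68 * -3.85 = -6.468
lambda_4 * g_4 = 1.95 * 2.61 = 5.0895
Total violation = 1.2154 + 7.6275 + 6.468 + 5.0895 = 20.4004


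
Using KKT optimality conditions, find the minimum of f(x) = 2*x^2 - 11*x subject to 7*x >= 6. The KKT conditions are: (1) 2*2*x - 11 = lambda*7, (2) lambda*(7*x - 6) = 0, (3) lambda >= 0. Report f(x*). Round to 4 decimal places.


Step 1: Try lambda = 0 (constraint inactive).
Stationarity: 2*2*x - 11 = 0
x* = 11/(2*2) = 2.75
Check constraint: 7*2.75 = 19.25 >= 6 -- satisfied.
Step 2: Compute optimal value.
f(x*) = 2*2.75^2 - 11*2.75 = -15.125


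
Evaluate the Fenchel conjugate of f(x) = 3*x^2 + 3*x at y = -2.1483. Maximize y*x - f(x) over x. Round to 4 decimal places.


f*(y) = sup_x {y*x - a*x^2 - b*x} = sup_x {(y-b)*x - a*x^2}
FOC: (y - b) - 2a*x = 0 => x* = (y - b)/(2a)
x* = (-2.1483 - 3)/(2*3) = -0.8581
f*(-2.1483) = (y-b)^2/(4a) = (-2.1483 - 3)^2/(4*3)
= 26.505/12 = 2.2087


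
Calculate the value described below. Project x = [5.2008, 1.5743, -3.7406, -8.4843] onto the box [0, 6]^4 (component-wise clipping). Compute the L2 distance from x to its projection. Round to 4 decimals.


Project each component onto [0, 6].
clip(5.2008) = 5.2008, clip(1.5743) = 1.5743, clip(-3.7406) = 0.0, clip(-8.4843) = 0.0
Projection = [5.2008, 1.5743, 0.0, 0.0]
Squared diffs: [0.0, 0.0, 13.9921, 71.9833]
Distance = sqrt(85.9754) = 9.2723


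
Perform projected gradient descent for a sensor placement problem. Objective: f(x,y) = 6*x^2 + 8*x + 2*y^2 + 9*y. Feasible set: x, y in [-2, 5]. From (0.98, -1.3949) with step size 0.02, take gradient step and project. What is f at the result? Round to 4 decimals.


Step 1: Compute gradient at (0.98, -1.3949).
grad_x = 2*6*0.98 + 8 = 19.76
grad_y = 2*2*-1.3949 + 9 = 3.4204
Step 2: Gradient step.
x_raw = 0.98 - 0.02*19.76 = 0.5848
y_raw = -1.3949 - 0.02*3.4204 = -1.4633
Step 3: Project onto [-2, 5].
x_proj = clip(0.5848) = 0.5848
y_proj = clip(-1.4633) = -1.4633
Step 4: Evaluate f.
f(0.5848, -1.4633) = -2.1569


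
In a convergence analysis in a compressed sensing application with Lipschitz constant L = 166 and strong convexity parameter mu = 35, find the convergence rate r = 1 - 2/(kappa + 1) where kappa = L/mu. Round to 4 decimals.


Step 1: Compute the condition number.
kappa = L/mu = 166/35 = 4.7429
Step 2: Compute the convergence rate.
r = 1 - 2/(kappa + 1) = 1 - 2*mu/(L + mu) = (L - mu)/(L + mu) = 131/201 = 0.6517


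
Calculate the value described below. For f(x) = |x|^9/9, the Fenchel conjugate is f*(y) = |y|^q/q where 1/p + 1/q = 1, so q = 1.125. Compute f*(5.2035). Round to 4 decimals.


The conjugate exponent q satisfies 1/p + 1/q = 1.
p = 9, so q = 9/(9 - 1) = 1.125
|y|^q = 5.2035^1.125 = 6.3949
f*(5.2035) = 6.3949 / 1.125 = 5.6843


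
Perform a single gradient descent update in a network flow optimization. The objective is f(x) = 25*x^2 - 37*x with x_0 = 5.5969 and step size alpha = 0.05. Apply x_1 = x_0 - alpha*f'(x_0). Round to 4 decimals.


We compute the gradient at x_0 and apply the update.
f'(x) = 50*x - 37
f'(5.5969) = 50*5.5969 - 37 = 242.845
x_1 = 5.5969 - 0.05*242.845 = -6.5454


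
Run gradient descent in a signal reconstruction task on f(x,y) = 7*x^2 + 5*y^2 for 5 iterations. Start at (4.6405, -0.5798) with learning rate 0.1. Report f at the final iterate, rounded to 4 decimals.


Gradient descent on f(x,y) = 7*x^2 + 5*y^2.
Starting point: (4.6405, -0.5798), alpha = 0.1
Step 1: grad_x = 2*7*4.6405 = 64.967, grad_y = 2*5*-0.5798 = -5.798
  x_1 = 4.6405 - 0.1*64.967 = -1.8562
  y_1 = -0.5798 - 0.1*-5.798 = 0.0
Step 2: grad_x = 2*7*-1.8562 = -25.9868, grad_y = 2*5*0.0 = 0.0
  x_2 = -1.8562 - 0.1*-25.9868 = 0.7425
  y_2 = 0.0 - 0.1*0.0 = 0.0
Step 3: grad_x = 2*7*0.7425 = 10.3947, grad_y = 2*5*0.0 = 0.0
  x_3 = 0.7425 - 0.1*10.3947 = -0.297
  y_3 = 0.0 - 0.1*0.0 = 0.0
Step 4: grad_x = 2*7*-0.297 = -4.1579, grad_y = 2*5*0.0 = 0.0
  x_4 = -0.297 - 0.1*-4.1579 = 0.1188
  y_4 = 0.0 - 0.1*0.0 = 0.0
Step 5: grad_x = 2*7*0.1188 = 1.6632, grad_y = 2*5*0.0 = 0.0
  x_5 = 0.1188 - 0.1*1.6632 = -0.0475
  y_5 = 0.0 - 0.1*0.0 = 0.0
f(-0.0475, 0.0) = 7*(-0.0475)^2 + 5*0.0^2 = 0.0158


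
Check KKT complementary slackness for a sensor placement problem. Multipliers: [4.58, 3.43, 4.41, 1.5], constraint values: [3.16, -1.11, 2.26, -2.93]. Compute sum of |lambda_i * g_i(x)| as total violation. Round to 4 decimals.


KKT complementary slackness check:
lambda_1 * g_1 = 4.58 * 3.16 = 14.4728
lambda_2 * g_2 = 3.43 * -1.11 = -3.8073
lambda_3 * g_3 = 4.41 * 2.26 = 9.9666
lambda_4 * g_4 = 1.5 * -2.93 = -4.395
Total violation = 14.4728 + 3.8073 + 9.9666 + 4.395 = 32.6417


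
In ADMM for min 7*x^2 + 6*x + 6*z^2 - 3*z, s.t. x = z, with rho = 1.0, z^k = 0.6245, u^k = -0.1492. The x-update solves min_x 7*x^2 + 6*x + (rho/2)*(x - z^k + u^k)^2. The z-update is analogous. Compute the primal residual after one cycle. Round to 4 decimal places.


ADMM iteration with rho = 1.0, z^k = 0.6245, u^k = -0.1492
Step 1: x-update.
Minimize 7*x^2 + 6*x + (1.0/2)*(x - 0.6245 - 0.1492)^2
FOC: (2*7 + 1.0)*x = -6 + 1.0*(0.6245 + 0.1492)
x^{k+1} = -0.3484
Step 2: z-update.
Minimize 6*z^2 - 3*z + (1.0/2)*(-0.3484 - z - 0.1492)^2
FOC: (2*6 + 1.0)*z = 3 + 1.0*(-0.3484 - 0.1492)
z^{k+1} = 0.1925
Step 3: u-update.
u^{k+1} = -0.1492 - 0.3484 - 0.1925 = -0.6901
Step 4: Primal residual = |-0.3484 - 0.1925| = 0.5409


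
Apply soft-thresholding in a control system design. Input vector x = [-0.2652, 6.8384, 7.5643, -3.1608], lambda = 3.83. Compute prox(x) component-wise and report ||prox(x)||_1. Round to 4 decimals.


Soft-thresholding with lambda = 3.83:
prox(-0.2652) = sign(-0.2652)*max(|-0.2652| - 3.83, 0) = 0.0
prox(6.8384) = sign(6.8384)*max(|6.8384| - 3.83, 0) = 3.0084
prox(7.5643) = sign(7.5643)*max(|7.5643| - 3.83, 0) = 3.7343
prox(-3.1608) = sign(-3.1608)*max(|-3.1608| - 3.83, 0) = 0.0
prox(x) = [0.0, 3.0084, 3.7343, 0.0]
||prox(x)||_1 = 0.0 + 3.0084 + 3.7343 + 0.0 = 6.7427


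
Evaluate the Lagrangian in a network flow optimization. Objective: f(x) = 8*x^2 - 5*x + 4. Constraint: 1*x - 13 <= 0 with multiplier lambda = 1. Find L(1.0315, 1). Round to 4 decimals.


Step 1: Evaluate f(x).
f(1.0315) = 8*1.0315^2 - 5*1.0315 + 4 = 7.3544
Step 2: Evaluate g(x).
g(1.0315) = 1*1.0315 - 13 = -11.9685
Step 3: Compute Lagrangian.
L = 7.3544 + 1*-11.9685 = -4.6141


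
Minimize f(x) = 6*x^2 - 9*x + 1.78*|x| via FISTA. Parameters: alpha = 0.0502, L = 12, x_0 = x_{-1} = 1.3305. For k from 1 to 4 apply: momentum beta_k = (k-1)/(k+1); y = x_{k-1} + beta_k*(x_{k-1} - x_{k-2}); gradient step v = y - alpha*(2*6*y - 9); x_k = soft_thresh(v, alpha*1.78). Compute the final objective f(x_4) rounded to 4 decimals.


FISTA on f(x) = 6*x^2 - 9*x + 1.78*|x|
L = 12, alpha = 0.0502
Iteration 1: beta = 0.0, y = 1.3305 + 0.0*(1.3305 - 1.3305) = 1.3305
  grad(y) = 6.966, v = y - alpha*grad = 0.9808
  prox(v) = soft_thresh(0.9808, 0.0894) = 0.8915
Iteration 2: beta = 0.3333, y = 0.8915 + 0.3333*(0.8915 - 1.3305) = 0.7451
  grad(y) = -0.0588, v = y - alpha*grad = 0.7481
  prox(v) = soft_thresh(0.7481, 0.0894) = 0.6587
Iteration 3: beta = 0.5, y = 0.6587 + 0.5*(0.6587 - 0.8915) = 0.5423
  grad(y) = -2.4922, v = y - alpha*grad = 0.6674
  prox(v) = soft_thresh(0.6674, 0.0894) = 0.5781
Iteration 4: beta = 0.6, y = 0.5781 + 0.6*(0.5781 - 0.6587) = 0.5297
  grad(y) = -2.6437, v = y - alpha*grad = 0.6624
  prox(v) = soft_thresh(0.6624, 0.0894) = 0.5731
f(x_4) = 6*0.5731^2 - 9*0.5731 + 1.78*|0.5731| = -2.1671


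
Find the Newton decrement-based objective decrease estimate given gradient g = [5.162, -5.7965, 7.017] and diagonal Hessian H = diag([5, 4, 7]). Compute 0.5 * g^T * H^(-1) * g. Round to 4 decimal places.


Step 1: H is diagonal, so H^(-1) * g = [1.0324, -1.4491, 1.0024].
Step 2: g^T H^(-1) g = sum_i g_i^2 / H_ii
  = (5.162)^2/5 + (-5.7965)^2/4 + (7.017)^2/7
  = 5.3292 + 8.3999 + 7.034 = 20.7631
Step 3: Objective decrease = 0.5 * g^T H^(-1) g = 10.3816


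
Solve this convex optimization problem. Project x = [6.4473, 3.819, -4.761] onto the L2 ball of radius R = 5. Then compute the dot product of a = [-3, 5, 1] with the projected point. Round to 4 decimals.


Step 1: Compute ||x|| (intermediates to 6 decimals).
||x|| = sqrt(6.4473^2 + 3.819^2 + (-4.761)^2) = 8.878038
Step 2: Project.
Since ||x|| > R, scale = R/||x|| = 5/8.878038 = 0.563187, proj(x) = scale * x
proj(x) = [3.631036, 2.150811, -2.681333]
Step 3: Dot product.
a^T * proj(x) = -3*3.631036 + 5*2.150811 + 1*(-2.681333) = -2.8204


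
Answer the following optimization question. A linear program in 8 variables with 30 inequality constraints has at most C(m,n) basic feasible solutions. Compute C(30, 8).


Each vertex corresponds to some choice of n active constraints out of m, so the number of vertices is at most C(m, n) = m! / (n!(m-n)!).
m = 30, n = 8
Numerator: 30 * 29 * 28 * 27 * 26 * 25 * 24 * 23
Denominator: 8! = 40320
C(30, 8) = 5852925


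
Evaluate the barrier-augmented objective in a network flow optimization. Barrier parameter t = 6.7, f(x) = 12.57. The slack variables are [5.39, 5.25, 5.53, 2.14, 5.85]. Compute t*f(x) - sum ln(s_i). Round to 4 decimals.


Step 1: Compute log-barrier.
ln values: [1.6845, 1.6582, 1.7102, 0.7608, 1.7664]
phi = -(1.6845 + 1.6582 + 1.7102 + 0.7608 + 1.7664) = -7.5802
Step 2: Compute augmented objective.
t*f(x) = 6.7*12.57 = 84.219
Total = 84.219 - 7.5802 = 76.6388


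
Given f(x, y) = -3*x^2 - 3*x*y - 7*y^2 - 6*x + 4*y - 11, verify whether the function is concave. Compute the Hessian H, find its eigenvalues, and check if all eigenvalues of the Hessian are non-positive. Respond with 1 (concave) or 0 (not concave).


The Hessian of f(x,y) = -3*x^2 - 3*x*y - 7*y^2 - 6*x + 4*y - 11 is:
H = [[-6, -3], [-3, -14]]
Trace = -6 - 14 = -20
Determinant = -6*-14 - (-3)^2 = 75
Discriminant = (-20)^2 - 4*75 = 100.0
Eigenvalues: lambda_1 = -15.0, lambda_2 = -5.0
The function is concave.

1


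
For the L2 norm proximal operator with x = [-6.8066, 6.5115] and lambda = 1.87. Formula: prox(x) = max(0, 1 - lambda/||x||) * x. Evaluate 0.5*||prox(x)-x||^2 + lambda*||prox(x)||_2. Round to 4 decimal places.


Step 1: Compute ||x||.
||x|| = 9.4196
Step 2: Compute scaling factor.
scale = max(0, 1 - 1.87/9.4196) = 0.8015
Step 3: prox(x) = [-5.4553, 5.2188]
||prox(x)|| = 7.5496
Step 4: Proximal objective.
0.5*||prox-x||^2 = 1.7485
lambda*||prox|| = 14.1178
Total = 15.8663


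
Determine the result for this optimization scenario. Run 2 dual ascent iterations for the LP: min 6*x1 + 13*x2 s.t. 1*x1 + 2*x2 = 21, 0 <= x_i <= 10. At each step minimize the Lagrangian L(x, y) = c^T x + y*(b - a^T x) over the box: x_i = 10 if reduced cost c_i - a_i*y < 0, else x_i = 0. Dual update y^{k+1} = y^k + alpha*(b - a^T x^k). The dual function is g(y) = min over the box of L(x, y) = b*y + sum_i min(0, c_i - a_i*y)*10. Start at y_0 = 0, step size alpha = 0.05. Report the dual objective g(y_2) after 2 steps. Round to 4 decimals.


Dual ascent for LP: min 6*x1 + 13*x2, 1*x1 + 2*x2 = 21, 0 <= x_i <= 10
Step 1: y^k = 0.0, reduced costs: (6.0, 13.0)
  x^k = (0.0, 0.0), subgradient = b - a^T x = 21.0
  y^{k+1} = 0.0 + 0.05*21.0 = 1.05
Step 2: y^k = 1.05, reduced costs: (4.95, 10.9)
  x^k = (0.0, 0.0), subgradient = b - a^T x = 21.0
  y^{k+1} = 1.05 + 0.05*21.0 = 2.1
Dual objective at y_2 = 2.1: reduced costs (3.9, 8.8), box minimizer x = (0.0, 0.0)
g(y_2) = b*y + (c1 - a1*y)*x1 + (c2 - a2*y)*x2 = 21*2.1 + 3.9*0.0 + 8.8*0.0 = 44.1 + 0.0 + 0.0 = 44.1


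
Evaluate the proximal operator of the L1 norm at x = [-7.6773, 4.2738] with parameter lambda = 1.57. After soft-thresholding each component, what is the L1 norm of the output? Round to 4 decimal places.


Soft-thresholding with lambda = 1.57:
prox(-7.6773) = sign(-7.6773)*max(|-7.6773| - 1.57, 0) = -6.1073
prox(4.2738) = sign(4.2738)*max(|4.2738| - 1.57, 0) = 2.7038
prox(x) = [-6.1073, 2.7038]
||prox(x)||_1 = 6.1073 + 2.7038 = 8.8111


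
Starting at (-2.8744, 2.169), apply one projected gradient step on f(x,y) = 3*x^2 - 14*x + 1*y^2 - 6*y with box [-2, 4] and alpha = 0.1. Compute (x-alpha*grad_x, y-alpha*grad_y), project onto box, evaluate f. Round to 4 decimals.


Step 1: Compute gradient at (-2.8744, 2.169).
grad_x = 2*3*-2.8744 - 14 = -31.2464
grad_y = 2*1*2.169 - 6 = -1.662
Step 2: Gradient step.
x_raw = -2.8744 - 0.1*-31.2464 = 0.2502
y_raw = 2.169 - 0.1*-1.662 = 2.3352
Step 3: Project onto [-2, 4].
x_proj = clip(0.2502) = 0.2502
y_proj = clip(2.3352) = 2.3352
Step 4: Evaluate f.
f(0.2502, 2.3352) = -11.8735


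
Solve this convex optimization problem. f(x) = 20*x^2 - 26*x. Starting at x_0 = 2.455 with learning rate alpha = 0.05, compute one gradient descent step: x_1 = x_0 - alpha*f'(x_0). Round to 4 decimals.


We compute the gradient at x_0 and apply the update.
f'(x) = 40*x - 26
f'(2.455) = 40*2.455 - 26 = 72.2
x_1 = 2.455 - 0.05*72.2 = -1.155


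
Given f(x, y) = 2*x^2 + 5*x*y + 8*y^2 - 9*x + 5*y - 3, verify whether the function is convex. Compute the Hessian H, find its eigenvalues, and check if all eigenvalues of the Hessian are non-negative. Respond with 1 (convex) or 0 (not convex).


The Hessian of f(x,y) = 2*x^2 + 5*x*y + 8*y^2 - 9*x + 5*y - 3 is:
H = [[4, 5], [5, 16]]
Trace = 4 + 16 = 20
Determinant = 4*16 - (5)^2 = 39
Discriminant = (20)^2 - 4*39 = 244.0
Eigenvalues: lambda_1 = 2.1898, lambda_2 = 17.8102
The function is convex.

1


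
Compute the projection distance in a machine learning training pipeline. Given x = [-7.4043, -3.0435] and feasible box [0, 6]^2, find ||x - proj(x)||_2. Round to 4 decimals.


Project each component onto [0, 6].
clip(-7.4043) = 0.0, clip(-3.0435) = 0.0
Projection = [0.0, 0.0]
Squared diffs: [54.8237, 9.2629]
Distance = sqrt(64.0866) = 8.0054


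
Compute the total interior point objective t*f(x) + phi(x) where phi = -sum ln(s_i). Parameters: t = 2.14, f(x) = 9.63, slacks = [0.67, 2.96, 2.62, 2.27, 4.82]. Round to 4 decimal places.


Step 1: Compute log-barrier.
ln values: [-0.4005, 1.0852, 0.9632, 0.8198, 1.5728]
phi = -(-0.4005 + 1.0852 + 0.9632 + 0.8198 + 1.5728) = -4.0404
Step 2: Compute augmented objective.
t*f(x) = 2.14*9.63 = 20.6082
Total = 20.6082 - 4.0404 = 16.5678


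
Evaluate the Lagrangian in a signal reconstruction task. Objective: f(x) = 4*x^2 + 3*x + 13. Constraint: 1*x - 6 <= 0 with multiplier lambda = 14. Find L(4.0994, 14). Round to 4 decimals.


Step 1: Evaluate f(x).
f(4.0994) = 4*4.0994^2 + 3*4.0994 + 13 = 92.5185
Step 2: Evaluate g(x).
g(4.0994) = 1*4.0994 - 6 = -1.9006
Step 3: Compute Lagrangian.
L = 92.5185 + 14*-1.9006 = 65.9101


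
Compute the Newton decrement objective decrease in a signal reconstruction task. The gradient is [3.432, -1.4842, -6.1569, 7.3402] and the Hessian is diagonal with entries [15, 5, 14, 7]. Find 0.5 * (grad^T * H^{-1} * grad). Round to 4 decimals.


Step 1: H is diagonal, so H^(-1) * g = [0.2288, -0.2968, -0.4398, 1.0486].
Step 2: g^T H^(-1) g = sum_i g_i^2 / H_ii
  = (3.432)^2/15 + (-1.4842)^2/5 + (-6.1569)^2/14 + (7.3402)^2/7
  = 0.7852 + 0.4406 + 2.7077 + 7.6969 = 11.6304
Step 3: Objective decrease = 0.5 * g^T H^(-1) g = 5.8152


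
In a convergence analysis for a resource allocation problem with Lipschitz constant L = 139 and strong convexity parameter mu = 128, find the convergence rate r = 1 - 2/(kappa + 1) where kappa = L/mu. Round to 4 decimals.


Step 1: Compute the condition number.
kappa = L/mu = 139/128 = 1.0859
Step 2: Compute the convergence rate.
r = 1 - 2/(kappa + 1) = 1 - 2*mu/(L + mu) = (L - mu)/(L + mu) = 11/267 = 0.0412


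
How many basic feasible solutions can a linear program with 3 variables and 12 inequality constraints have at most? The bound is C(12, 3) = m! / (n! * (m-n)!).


Each vertex corresponds to some choice of n active constraints out of m, so the number of vertices is at most C(m, n) = m! / (n!(m-n)!).
m = 12, n = 3
Numerator: 12 * 11 * 10
Denominator: 3! = 6
C(12, 3) = 220


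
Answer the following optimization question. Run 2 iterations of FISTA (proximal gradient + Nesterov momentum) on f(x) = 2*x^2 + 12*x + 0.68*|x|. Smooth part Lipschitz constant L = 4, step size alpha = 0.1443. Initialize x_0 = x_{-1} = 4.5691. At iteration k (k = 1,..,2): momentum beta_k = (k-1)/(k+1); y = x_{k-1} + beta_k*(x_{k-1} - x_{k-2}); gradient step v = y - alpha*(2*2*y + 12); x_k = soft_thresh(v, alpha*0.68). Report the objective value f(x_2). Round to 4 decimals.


FISTA on f(x) = 2*x^2 + 12*x + 0.68*|x|
L = 4, alpha = 0.1443
Iteration 1: beta = 0.0, y = 4.5691 + 0.0*(4.5691 - 4.5691) = 4.5691
  grad(y) = 30.2764, v = y - alpha*grad = 0.2002
  prox(v) = soft_thresh(0.2002, 0.0981) = 0.1021
Iteration 2: beta = 0.3333, y = 0.1021 + 0.3333*(0.1021 - 4.5691) = -1.3869
  grad(y) = 6.4524, v = y - alpha*grad = -2.318
  prox(v) = soft_thresh(-2.318, 0.0981) = -2.2199
f(x_2) = 2*(-2.2199)^2 + 12*(-2.2199) + 0.68*|-2.2199| = -15.2733


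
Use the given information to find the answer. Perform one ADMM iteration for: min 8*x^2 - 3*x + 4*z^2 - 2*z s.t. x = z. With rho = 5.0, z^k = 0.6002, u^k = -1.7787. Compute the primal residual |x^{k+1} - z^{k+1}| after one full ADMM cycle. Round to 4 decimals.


ADMM iteration with rho = 5.0, z^k = 0.6002, u^k = -1.7787
Step 1: x-update.
Minimize 8*x^2 - 3*x + (5.0/2)*(x - 0.6002 - 1.7787)^2
FOC: (2*8 + 5.0)*x = 3 + 5.0*(0.6002 + 1.7787)
x^{k+1} = 0.7093
Step 2: z-update.
Minimize 4*z^2 - 2*z + (5.0/2)*(0.7093 - z - 1.7787)^2
FOC: (2*4 + 5.0)*z = 2 + 5.0*(0.7093 - 1.7787)
z^{k+1} = -0.2575
Step 3: u-update.
u^{k+1} = -1.7787 + 0.7093 + 0.2575 = -0.812
Step 4: Primal residual = |0.7093 + 0.2575| = 0.9667


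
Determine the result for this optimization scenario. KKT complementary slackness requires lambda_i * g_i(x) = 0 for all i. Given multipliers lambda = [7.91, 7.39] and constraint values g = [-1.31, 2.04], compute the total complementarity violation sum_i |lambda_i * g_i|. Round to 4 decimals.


KKT complementary slackness check:
lambda_1 * g_1 = 7.91 * -1.31 = -10.3621
lambda_2 * g_2 = 7.39 * 2.04 = 15.0756
Total violation = 10.3621 + 15.0756 = 25.4377


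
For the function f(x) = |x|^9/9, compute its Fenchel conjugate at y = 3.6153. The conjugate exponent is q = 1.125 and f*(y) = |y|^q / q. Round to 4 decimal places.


The conjugate exponent q satisfies 1/p + 1/q = 1.
p = 9, so q = 9/(9 - 1) = 1.125
|y|^q = 3.6153^1.125 = 4.2453
f*(3.6153) = 4.2453 / 1.125 = 3.7736


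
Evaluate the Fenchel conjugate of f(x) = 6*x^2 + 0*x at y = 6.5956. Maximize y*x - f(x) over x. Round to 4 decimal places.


f*(y) = sup_x {y*x - a*x^2 - b*x} = sup_x {(y-b)*x - a*x^2}
FOC: (y - b) - 2a*x = 0 => x* = (y - b)/(2a)
x* = (6.5956 - 0)/(2*6) = 0.5496
f*(6.5956) = (y-b)^2/(4a) = (6.5956 - 0)^2/(4*6)
= 43.5019/24 = 1.8126


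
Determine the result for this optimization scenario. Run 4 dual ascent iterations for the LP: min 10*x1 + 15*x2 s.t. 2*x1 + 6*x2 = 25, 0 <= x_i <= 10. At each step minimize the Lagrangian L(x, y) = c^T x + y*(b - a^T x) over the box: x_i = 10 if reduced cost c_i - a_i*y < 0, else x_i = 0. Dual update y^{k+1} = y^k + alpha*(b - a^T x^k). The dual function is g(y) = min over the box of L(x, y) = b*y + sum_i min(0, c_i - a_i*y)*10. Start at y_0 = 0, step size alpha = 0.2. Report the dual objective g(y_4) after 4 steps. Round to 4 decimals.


Dual ascent for LP: min 10*x1 + 15*x2, 2*x1 + 6*x2 = 25, 0 <= x_i <= 10
Step 1: y^k = 0.0, reduced costs: (10.0, 15.0)
  x^k = (0.0, 0.0), subgradient = b - a^T x = 25.0
  y^{k+1} = 0.0 + 0.2*25.0 = 5.0
Step 2: y^k = 5.0, reduced costs: (0.0, -15.0)
  x^k = (0.0, 10.0), subgradient = b - a^T x = -35.0
  y^{k+1} = 5.0 + 0.2*-35.0 = -2.0
Step 3: y^k = -2.0, reduced costs: (14.0, 27.0)
  x^k = (0.0, 0.0), subgradient = b - a^T x = 25.0
  y^{k+1} = -2.0 + 0.2*25.0 = 3.0
Step 4: y^k = 3.0, reduced costs: (4.0, -3.0)
  x^k = (0.0, 10.0), subgradient = b - a^T x = -35.0
  y^{k+1} = 3.0 + 0.2*-35.0 = -4.0
Dual objective at y_4 = -4.0: reduced costs (18.0, 39.0), box minimizer x = (0.0, 0.0)
g(y_4) = b*y + (c1 - a1*y)*x1 + (c2 - a2*y)*x2 = 25*(-4.0) + 18.0*0.0 + 39.0*0.0 = -100.0 + 0.0 + 0.0 = -100.0


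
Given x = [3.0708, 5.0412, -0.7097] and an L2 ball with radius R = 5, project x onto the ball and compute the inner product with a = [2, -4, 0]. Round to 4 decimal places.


Step 1: Compute ||x|| (intermediates to 6 decimals).
||x|| = sqrt(3.0708^2 + 5.0412^2 + (-0.7097)^2) = 5.94535
Step 2: Project.
Since ||x|| > R, scale = R/||x|| = 5/5.94535 = 0.840993, proj(x) = scale * x
proj(x) = [2.582521, 4.239614, -0.596853]
Step 3: Dot product.
a^T * proj(x) = 2*2.582521 - 4*4.239614 + 0*(-0.596853) = -11.7934


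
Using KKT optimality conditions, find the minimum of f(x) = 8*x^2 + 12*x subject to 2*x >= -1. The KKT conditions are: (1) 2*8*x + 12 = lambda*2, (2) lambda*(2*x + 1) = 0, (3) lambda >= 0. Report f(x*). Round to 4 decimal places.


Step 1: Try lambda = 0 (constraint inactive).
x_unc = -12/(2*8) = -0.75
Check: 2*-0.75 = -1.5 < -1 -- violated!
Step 2: Constraint must be active: 2*x = -1
x* = -1/2 = -0.5
lambda = (2*8*(-0.5) + 12)/2 = 2.0
Step 3: Compute optimal value.
f(x*) = 8*(-0.5)^2 + 12*(-0.5) = -4.0


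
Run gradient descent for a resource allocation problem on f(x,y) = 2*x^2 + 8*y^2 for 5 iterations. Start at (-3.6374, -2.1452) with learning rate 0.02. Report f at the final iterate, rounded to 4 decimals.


Gradient descent on f(x,y) = 2*x^2 + 8*y^2.
Starting point: (-3.6374, -2.1452), alpha = 0.02
Step 1: grad_x = 2*2*-3.6374 = -14.5496, grad_y = 2*8*-2.1452 = -34.3232
  x_1 = -3.6374 - 0.02*-14.5496 = -3.3464
  y_1 = -2.1452 - 0.02*-34.3232 = -1.4587
Step 2: grad_x = 2*2*-3.3464 = -13.3856, grad_y = 2*8*-1.4587 = -23.3398
  x_2 = -3.3464 - 0.02*-13.3856 = -3.0787
  y_2 = -1.4587 - 0.02*-23.3398 = -0.9919
Step 3: grad_x = 2*2*-3.0787 = -12.3148, grad_y = 2*8*-0.9919 = -15.871
  x_3 = -3.0787 - 0.02*-12.3148 = -2.8324
  y_3 = -0.9919 - 0.02*-15.871 = -0.6745
Step 4: grad_x = 2*2*-2.8324 = -11.3296, grad_y = 2*8*-0.6745 = -10.7923
  x_4 = -2.8324 - 0.02*-11.3296 = -2.6058
  y_4 = -0.6745 - 0.02*-10.7923 = -0.4587
Step 5: grad_x = 2*2*-2.6058 = -10.4232, grad_y = 2*8*-0.4587 = -7.3388
  x_5 = -2.6058 - 0.02*-10.4232 = -2.3973
  y_5 = -0.4587 - 0.02*-7.3388 = -0.3119
f(-2.3973, -0.3119) = 2*(-2.3973)^2 + 8*(-0.3119)^2 = 12.2728


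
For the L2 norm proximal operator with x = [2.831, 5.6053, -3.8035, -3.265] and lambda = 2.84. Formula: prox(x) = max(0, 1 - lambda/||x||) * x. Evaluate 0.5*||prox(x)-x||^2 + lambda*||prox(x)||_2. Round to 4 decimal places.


Step 1: Compute ||x||.
||x|| = 8.035
Step 2: Compute scaling factor.
scale = max(0, 1 - 2.84/8.035) = 0.6465
Step 3: prox(x) = [1.8304, 3.6241, -2.4591, -2.111]
||prox(x)|| = 5.195
Step 4: Proximal objective.
0.5*||prox-x||^2 = 4.0328
lambda*||prox|| = 14.7538
Total = 18.7865


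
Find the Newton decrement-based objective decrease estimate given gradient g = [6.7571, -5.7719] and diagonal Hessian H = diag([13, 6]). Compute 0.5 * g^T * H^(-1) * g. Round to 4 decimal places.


Step 1: H is diagonal, so H^(-1) * g = [0.5198, -0.962].
Step 2: g^T H^(-1) g = sum_i g_i^2 / H_ii
  = (6.7571)^2/13 + (-5.7719)^2/6
  = 3.5122 + 5.5525 = 9.0647
Step 3: Objective decrease = 0.5 * g^T H^(-1) g = 4.5323


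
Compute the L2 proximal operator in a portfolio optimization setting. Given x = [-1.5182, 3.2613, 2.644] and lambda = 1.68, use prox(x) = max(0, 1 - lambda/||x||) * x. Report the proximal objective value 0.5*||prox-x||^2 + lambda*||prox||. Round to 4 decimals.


Step 1: Compute ||x||.
||x|| = 4.4645
Step 2: Compute scaling factor.
scale = max(0, 1 - 1.68/4.4645) = 0.6237
Step 3: prox(x) = [-0.9469, 2.0341, 1.6491]
||prox(x)|| = 2.7845
Step 4: Proximal objective.
0.5*||prox-x||^2 = 1.4112
lambda*||prox|| = 4.678
Total = 6.0892


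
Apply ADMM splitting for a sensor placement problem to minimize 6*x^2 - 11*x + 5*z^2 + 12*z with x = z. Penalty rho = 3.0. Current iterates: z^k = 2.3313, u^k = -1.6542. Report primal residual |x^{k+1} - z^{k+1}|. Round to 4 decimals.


ADMM iteration with rho = 3.0, z^k = 2.3313, u^k = -1.6542
Step 1: x-update.
Minimize 6*x^2 - 11*x + (3.0/2)*(x - 2.3313 - 1.6542)^2
FOC: (2*6 + 3.0)*x = 11 + 3.0*(2.3313 + 1.6542)
x^{k+1} = 1.5304
Step 2: z-update.
Minimize 5*z^2 + 12*z + (3.0/2)*(1.5304 - z - 1.6542)^2
FOC: (2*5 + 3.0)*z = -12 + 3.0*(1.5304 - 1.6542)
z^{k+1} = -0.9516
Step 3: u-update.
u^{k+1} = -1.6542 + 1.5304 + 0.9516 = 0.8279
Step 4: Primal residual = |1.5304 + 0.9516| = 2.4821


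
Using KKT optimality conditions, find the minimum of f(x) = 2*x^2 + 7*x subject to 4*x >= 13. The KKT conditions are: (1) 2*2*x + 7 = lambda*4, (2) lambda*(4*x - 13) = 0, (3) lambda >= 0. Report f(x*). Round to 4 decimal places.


Step 1: Try lambda = 0 (constraint inactive).
x_unc = -7/(2*2) = -1.75
Check: 4*-1.75 = -7.0 < 13 -- violated!
Step 2: Constraint must be active: 4*x = 13
x* = 13/4 = 3.25
lambda = (2*2*3.25 + 7)/4 = 5.0
Step 3: Compute optimal value.
f(x*) = 2*3.25^2 + 7*3.25 = 43.875
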